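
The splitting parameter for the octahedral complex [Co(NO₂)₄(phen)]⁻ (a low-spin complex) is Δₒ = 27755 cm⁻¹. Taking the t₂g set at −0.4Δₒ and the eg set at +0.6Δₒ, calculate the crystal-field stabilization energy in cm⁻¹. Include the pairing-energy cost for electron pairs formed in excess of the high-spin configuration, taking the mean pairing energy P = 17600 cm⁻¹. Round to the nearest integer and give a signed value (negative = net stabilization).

Ligand charges: 4×(-1) from NO₂⁻ and 1×(+0) from phen sum to -4; with overall charge -1, Co is +3.
Co³⁺: group 9, so d-count = 9 − 3 = 6.
Electron filling gives t₂g⁶ eg⁰.
The orbital stabilization is -2.4Δₒ = -2.4 × 27755 = -66612 cm⁻¹.
Pairing penalty: 3 pairs vs 1 in the high-spin reference → 2 extra × P = 35200 cm⁻¹.
Overall CFSE = -66612 + 35200 = -31412 cm⁻¹.

-31412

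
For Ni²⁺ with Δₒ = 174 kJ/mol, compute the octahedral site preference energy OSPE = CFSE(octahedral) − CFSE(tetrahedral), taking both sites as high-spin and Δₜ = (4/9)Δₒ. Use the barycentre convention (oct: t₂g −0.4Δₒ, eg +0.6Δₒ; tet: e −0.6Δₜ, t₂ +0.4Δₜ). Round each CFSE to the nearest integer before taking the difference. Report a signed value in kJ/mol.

-147

Ni²⁺: group 10, so d-count = 10 − 2 = 8.
In an octahedral site d⁸ (HS) is t₂g⁶ eg², giving CFSE(oct) = -1.2Δₒ = -209 kJ/mol.
In a tetrahedral site the filling is e⁴ t₂⁴: CFSE(tet) = -0.8Δₜ = -0.8 × (4/9)(174) = -62 kJ/mol.
Subtracting, OSPE = -209 − (-62) = -147 kJ/mol.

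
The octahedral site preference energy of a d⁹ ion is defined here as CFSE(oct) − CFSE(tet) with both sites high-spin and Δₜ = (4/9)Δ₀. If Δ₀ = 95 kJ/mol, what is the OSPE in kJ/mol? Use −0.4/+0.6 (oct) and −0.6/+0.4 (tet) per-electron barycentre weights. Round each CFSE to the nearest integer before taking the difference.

-40

Octahedral (high-spin): t2g^6 e_g^3, CFSE = 6(−0.4) + 3(+0.6) = -0.6Δ₀ = -0.6 × 95 = -57 kJ/mol.
Tetrahedral e^4 t2^5 gives -0.4Δₜ = -0.4 × (4/9) × 95 = -17 kJ/mol.
OSPE = -57 − (-17) = -40 kJ/mol.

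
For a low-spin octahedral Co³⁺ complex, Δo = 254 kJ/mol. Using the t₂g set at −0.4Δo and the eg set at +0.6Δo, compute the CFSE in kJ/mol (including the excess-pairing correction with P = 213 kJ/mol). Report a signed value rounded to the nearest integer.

-184

Co is in group 9, so Co³⁺ is d⁶ (9 − 3 = 6).
Electron filling gives t₂g⁶ eg⁰.
The orbital stabilization is -2.4Δo = -2.4 × 254 = -610 kJ/mol.
Pairing penalty: 3 pairs vs 1 in the high-spin reference → 2 extra × P = 426 kJ/mol.
Overall CFSE = -610 + 426 = -184 kJ/mol.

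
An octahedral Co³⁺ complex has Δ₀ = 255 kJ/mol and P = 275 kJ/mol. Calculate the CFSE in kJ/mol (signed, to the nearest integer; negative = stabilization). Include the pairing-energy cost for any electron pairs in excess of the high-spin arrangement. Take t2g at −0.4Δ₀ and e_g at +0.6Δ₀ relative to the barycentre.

Co³⁺: group 9, so d-count = 9 − 3 = 6.
Δ₀ < P, so pairing is avoided: the ground state is high-spin.
Configuration: t2g^4 e_g^2.
Orbital CFSE = -0.4Δ₀ = -0.4 × 255 = -102 kJ/mol.
High-spin has no excess pairs, so no pairing correction applies.

-102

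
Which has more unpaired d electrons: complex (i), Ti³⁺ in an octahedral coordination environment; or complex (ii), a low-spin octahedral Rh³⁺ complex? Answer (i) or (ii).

(i): Ti³⁺: group 4, so d-count = 4 − 3 = 1; For octahedral d¹ the high- and low-spin configurations coincide; t₂g¹ eg⁰ → 1 unpaired.
(ii): Group 9 minus oxidation state +3 gives a d⁶ configuration for Rh³⁺; t₂g⁶ eg⁰ → 0 unpaired.
So (i) has more unpaired electrons.

(i)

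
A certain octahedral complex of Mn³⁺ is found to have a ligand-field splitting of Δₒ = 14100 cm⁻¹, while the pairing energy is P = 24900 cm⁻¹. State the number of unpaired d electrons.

4

Group 7 minus oxidation state +3 gives a d⁴ configuration for Mn³⁺.
Here Δₒ < P (14100 < 24900), so the high-spin state is favoured.
Filling d⁴ accordingly: t₂g³ eg¹.
Unpaired electrons: 4.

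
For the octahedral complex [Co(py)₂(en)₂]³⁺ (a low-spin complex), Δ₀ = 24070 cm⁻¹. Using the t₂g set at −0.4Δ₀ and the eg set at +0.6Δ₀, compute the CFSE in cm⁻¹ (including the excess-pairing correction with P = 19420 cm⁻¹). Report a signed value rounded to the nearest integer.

Ligand charges: 2×(+0) from py and 2×(+0) from en sum to +0; with overall charge +3, Co is +3.
Group 9 minus oxidation state +3 gives a d⁶ configuration for Co³⁺.
The d⁶ electrons fill as t₂g⁶ eg⁰.
The orbital stabilization is -2.4Δ₀ = -2.4 × 24070 = -57768 cm⁻¹.
Pairing penalty: 3 pairs vs 1 in the high-spin reference → 2 extra × P = 38840 cm⁻¹.
Overall CFSE = -57768 + 38840 = -18928 cm⁻¹.

-18928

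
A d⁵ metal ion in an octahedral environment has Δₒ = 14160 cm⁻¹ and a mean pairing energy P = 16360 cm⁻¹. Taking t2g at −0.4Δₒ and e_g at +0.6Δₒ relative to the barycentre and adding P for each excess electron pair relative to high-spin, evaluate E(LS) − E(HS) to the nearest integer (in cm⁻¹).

High-spin d⁵ fills as t2g^3 e_g^2 with CFSE 3(−0.4) + 2(+0.6) = 0.0Δₒ = 0 cm⁻¹.
Low-spin: t2g^5 e_g^0, orbital CFSE = -2.0Δₒ = -28320 cm⁻¹; plus 2 excess pairs × P = +32720 cm⁻¹; total 4400 cm⁻¹.
E(LS) − E(HS) = 4400 − (0) = 4400 cm⁻¹.

4400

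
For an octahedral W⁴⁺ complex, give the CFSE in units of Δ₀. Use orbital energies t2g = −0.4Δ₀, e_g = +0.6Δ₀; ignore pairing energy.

-0.8 Δ₀

W sits in group 6; removing 4 electrons leaves W⁴⁺ with 6 − 4 = 2 d electrons.
Configuration: t2g^2 e_g^0.
CFSE = 2(-0.4Δ₀) + 0(0.6Δ₀) = -0.8Δ₀ + 0.0Δ₀ = -0.8Δ₀.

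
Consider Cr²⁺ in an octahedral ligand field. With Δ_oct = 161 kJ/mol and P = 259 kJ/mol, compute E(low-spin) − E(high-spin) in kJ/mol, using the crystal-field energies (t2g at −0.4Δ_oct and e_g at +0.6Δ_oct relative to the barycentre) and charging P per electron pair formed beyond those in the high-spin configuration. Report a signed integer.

Cr sits in group 6; removing 2 electrons leaves Cr²⁺ with 6 − 2 = 4 d electrons.
High-spin d⁴ fills as t2g^3 e_g^1 with CFSE 3(−0.4) + 1(+0.6) = -0.6Δ_oct = -97 kJ/mol.
For low-spin the configuration is t2g^4 e_g^0: orbital energy -1.6 × 161 = -258 kJ/mol, and 1 additional pair relative to high-spin adds 259 kJ/mol, giving 1 kJ/mol.
Thus E(LS) − E(HS) = 98 kJ/mol.

98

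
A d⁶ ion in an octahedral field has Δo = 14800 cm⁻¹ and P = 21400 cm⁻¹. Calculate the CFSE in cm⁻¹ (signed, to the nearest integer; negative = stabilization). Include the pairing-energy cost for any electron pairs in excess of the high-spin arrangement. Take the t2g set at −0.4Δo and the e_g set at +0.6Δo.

Δo < P, so pairing is avoided: the ground state is high-spin.
Configuration: t2g^4 e_g^2.
Orbital CFSE = -0.4Δo = -0.4 × 14800 = -5920 cm⁻¹.
High-spin has no excess pairs, so no pairing correction applies.

-5920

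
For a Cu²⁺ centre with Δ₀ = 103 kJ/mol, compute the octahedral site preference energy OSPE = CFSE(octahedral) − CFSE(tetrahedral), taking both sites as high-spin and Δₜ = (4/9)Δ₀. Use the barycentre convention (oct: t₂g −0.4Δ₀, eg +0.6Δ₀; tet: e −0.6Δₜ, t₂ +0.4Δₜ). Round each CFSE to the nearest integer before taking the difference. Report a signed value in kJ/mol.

-44

Cu²⁺: group 11, so d-count = 11 − 2 = 9.
Octahedral (high-spin): t₂g⁶ eg³, CFSE = 6(−0.4) + 3(+0.6) = -0.6Δ₀ = -0.6 × 103 = -62 kJ/mol.
Tetrahedral: e⁴ t₂⁵, CFSE = 4(−0.6) + 5(+0.4) = -0.4Δₜ = -0.4 × (4/9) × 103 = -18 kJ/mol.
OSPE = CFSE(oct) − CFSE(tet) = -62 − (-18) = -44 kJ/mol.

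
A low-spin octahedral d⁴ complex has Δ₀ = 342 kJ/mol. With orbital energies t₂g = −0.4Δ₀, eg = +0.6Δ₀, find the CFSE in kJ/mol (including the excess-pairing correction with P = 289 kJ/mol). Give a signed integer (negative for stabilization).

-258

Configuration: t₂g⁴ eg⁰.
CFSE(orbital) = 4×(-0.4Δ₀) + 0×(0.6Δ₀) = -1.6Δ₀; with Δ₀ = 342 kJ/mol that is -547 kJ/mol.
High-spin d⁴ would be t₂g³ eg¹ with 0 pairs; low-spin has 1, so 1 excess pair costs +1P = +289 kJ/mol.
Overall CFSE = -547 + 289 = -258 kJ/mol.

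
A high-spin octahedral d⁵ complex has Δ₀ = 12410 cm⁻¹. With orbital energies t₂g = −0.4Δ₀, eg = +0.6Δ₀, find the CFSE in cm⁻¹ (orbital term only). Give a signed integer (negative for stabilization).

0

Configuration: t₂g³ eg².
CFSE(orbital) = 3×(-0.4Δ₀) + 2×(0.6Δ₀) = 0.0Δ₀; with Δ₀ = 12410 cm⁻¹ that is 0 cm⁻¹.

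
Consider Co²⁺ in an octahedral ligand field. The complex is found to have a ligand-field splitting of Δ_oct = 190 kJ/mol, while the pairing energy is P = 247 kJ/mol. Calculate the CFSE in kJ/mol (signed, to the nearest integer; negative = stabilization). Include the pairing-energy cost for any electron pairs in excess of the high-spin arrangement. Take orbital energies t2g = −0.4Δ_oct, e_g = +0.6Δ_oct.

Co²⁺: group 9, so d-count = 9 − 2 = 7.
Since Δ_oct = 190 kJ/mol < P = 247 kJ/mol, the complex adopts the high-spin configuration.
That gives t2g^5 e_g^2.
Orbital CFSE = -0.8Δ_oct = -0.8 × 190 = -152 kJ/mol.
High-spin has no excess pairs, so no pairing correction applies.

-152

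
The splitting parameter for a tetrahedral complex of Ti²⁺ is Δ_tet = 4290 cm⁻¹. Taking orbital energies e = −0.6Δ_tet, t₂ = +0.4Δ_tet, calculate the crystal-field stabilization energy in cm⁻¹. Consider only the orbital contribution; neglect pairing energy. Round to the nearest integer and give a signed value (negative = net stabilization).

Ti sits in group 4; removing 2 electrons leaves Ti²⁺ with 4 − 2 = 2 d electrons.
With tetrahedral geometry the complex is necessarily high-spin.
The d² electrons fill as e² t₂⁰.
Orbital CFSE = 2(-0.6) + 0(0.4) = -1.2Δ_tet = -1.2 × 4290 = -5148 cm⁻¹.

-5148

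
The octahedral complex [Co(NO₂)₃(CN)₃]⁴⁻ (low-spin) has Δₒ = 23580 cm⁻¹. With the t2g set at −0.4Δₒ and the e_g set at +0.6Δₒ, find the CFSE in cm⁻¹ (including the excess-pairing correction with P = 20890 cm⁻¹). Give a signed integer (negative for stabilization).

-21554

Ligand charges: 3×(-1) from NO₂⁻ and 3×(-1) from CN⁻ sum to -6; with overall charge -4, Co is +2.
Co sits in group 9; removing 2 electrons leaves Co²⁺ with 9 − 2 = 7 d electrons.
Configuration: t2g^6 e_g^1.
Orbital CFSE = 6(-0.4) + 1(0.6) = -1.8Δₒ = -1.8 × 23580 = -42444 cm⁻¹.
Relative to high-spin t2g^5 e_g^2 (2 paired), the low-spin configuration has 1 additional pair, contributing +1 × 20890 = +20890 cm⁻¹.
Combining: -42444 + 20890 = -21554 cm⁻¹.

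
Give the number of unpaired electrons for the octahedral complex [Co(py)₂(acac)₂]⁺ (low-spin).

0

Ligand charges: 2×(+0) from py and 2×(-1) from acac⁻ sum to -2; with overall charge +1, Co is +3.
Co is in group 9, so Co³⁺ is d⁶ (9 − 3 = 6).
Configuration: t2g^6 e_g^0, giving 0 unpaired electrons.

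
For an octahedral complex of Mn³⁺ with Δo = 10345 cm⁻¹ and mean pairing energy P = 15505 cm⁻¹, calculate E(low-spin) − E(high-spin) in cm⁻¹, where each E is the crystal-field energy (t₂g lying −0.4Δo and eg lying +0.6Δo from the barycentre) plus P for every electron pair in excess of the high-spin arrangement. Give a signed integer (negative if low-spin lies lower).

Mn sits in group 7; removing 3 electrons leaves Mn³⁺ with 7 − 3 = 4 d electrons.
High-spin: t₂g³ eg¹, CFSE = -0.6Δo = -6207 cm⁻¹.
For low-spin the configuration is t₂g⁴ eg⁰: orbital energy -1.6 × 10345 = -16552 cm⁻¹, and 1 additional pair relative to high-spin adds 15505 cm⁻¹, giving -1047 cm⁻¹.
E(LS) − E(HS) = -1047 − (-6207) = 5160 cm⁻¹.

5160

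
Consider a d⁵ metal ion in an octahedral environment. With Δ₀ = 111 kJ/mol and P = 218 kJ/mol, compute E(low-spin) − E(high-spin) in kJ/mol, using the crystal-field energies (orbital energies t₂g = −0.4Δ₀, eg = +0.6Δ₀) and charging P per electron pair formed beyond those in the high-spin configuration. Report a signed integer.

214

High-spin: t₂g³ eg², CFSE = 0.0Δ₀ = 0 kJ/mol.
For low-spin the configuration is t₂g⁵ eg⁰: orbital energy -2.0 × 111 = -222 kJ/mol, and 2 additional pairs relative to high-spin add 436 kJ/mol, giving 214 kJ/mol.
Thus E(LS) − E(HS) = 214 kJ/mol.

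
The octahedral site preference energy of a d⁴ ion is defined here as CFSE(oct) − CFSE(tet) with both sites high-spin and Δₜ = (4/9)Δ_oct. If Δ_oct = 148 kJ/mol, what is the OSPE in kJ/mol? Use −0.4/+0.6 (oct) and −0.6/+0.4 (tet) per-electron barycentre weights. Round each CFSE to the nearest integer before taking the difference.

Octahedral (high-spin): t₂g³ eg¹, CFSE = 3(−0.4) + 1(+0.6) = -0.6Δ_oct = -0.6 × 148 = -89 kJ/mol.
Tetrahedral e² t₂² gives -0.4Δₜ = -0.4 × (4/9) × 148 = -26 kJ/mol.
OSPE = -89 − (-26) = -63 kJ/mol.

-63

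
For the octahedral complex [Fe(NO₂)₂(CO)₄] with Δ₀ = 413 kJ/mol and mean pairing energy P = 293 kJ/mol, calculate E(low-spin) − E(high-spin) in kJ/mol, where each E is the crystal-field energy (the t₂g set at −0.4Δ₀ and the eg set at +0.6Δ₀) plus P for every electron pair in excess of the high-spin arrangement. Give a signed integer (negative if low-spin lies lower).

Ligand charges: 2×(-1) from NO₂⁻ and 4×(+0) from CO sum to -2; with overall charge +0, Fe is +2.
Group 8 minus oxidation state +2 gives a d⁶ configuration for Fe²⁺.
High-spin d⁶ fills as t₂g⁴ eg² with CFSE 4(−0.4) + 2(+0.6) = -0.4Δ₀ = -165 kJ/mol.
Low-spin t₂g⁶ eg⁰ gives -2.4Δ₀ = -991 kJ/mol, but forming 2 extra pairs costs 2P = 586 kJ/mol, so E(LS) = -991 + 586 = -405 kJ/mol.
Thus E(LS) − E(HS) = -240 kJ/mol.

-240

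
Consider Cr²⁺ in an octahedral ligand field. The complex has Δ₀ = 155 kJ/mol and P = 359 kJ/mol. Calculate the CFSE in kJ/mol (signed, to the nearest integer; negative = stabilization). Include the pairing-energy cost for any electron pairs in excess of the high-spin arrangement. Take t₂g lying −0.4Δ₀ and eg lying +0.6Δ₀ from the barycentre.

-93

Cr is in group 6, so Cr²⁺ is d⁴ (6 − 2 = 4).
Here Δ₀ < P (155 < 359), so the high-spin state is favoured.
That gives t₂g³ eg¹.
Orbital CFSE = -0.6Δ₀ = -0.6 × 155 = -93 kJ/mol.
High-spin has no excess pairs, so no pairing correction applies.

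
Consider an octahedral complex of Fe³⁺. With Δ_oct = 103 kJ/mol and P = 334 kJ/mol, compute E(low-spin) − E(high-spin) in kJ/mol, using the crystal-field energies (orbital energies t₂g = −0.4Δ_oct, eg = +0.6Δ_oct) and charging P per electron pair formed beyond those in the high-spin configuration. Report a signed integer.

Fe is in group 8, so Fe³⁺ is d⁵ (8 − 3 = 5).
High-spin d⁵ fills as t₂g³ eg² with CFSE 3(−0.4) + 2(+0.6) = 0.0Δ_oct = 0 kJ/mol.
Low-spin: t₂g⁵ eg⁰, orbital CFSE = -2.0Δ_oct = -206 kJ/mol; plus 2 excess pairs × P = +668 kJ/mol; total 462 kJ/mol.
Thus E(LS) − E(HS) = 462 kJ/mol.

462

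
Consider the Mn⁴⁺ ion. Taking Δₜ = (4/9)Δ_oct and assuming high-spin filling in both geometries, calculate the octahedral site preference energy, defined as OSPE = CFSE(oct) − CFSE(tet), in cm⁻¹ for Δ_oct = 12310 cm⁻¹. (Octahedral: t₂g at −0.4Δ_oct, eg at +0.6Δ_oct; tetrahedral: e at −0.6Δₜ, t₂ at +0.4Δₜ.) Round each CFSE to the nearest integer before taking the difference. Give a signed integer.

-10395

Group 7 minus oxidation state +4 gives a d³ configuration for Mn⁴⁺.
Octahedral (high-spin): t₂g³ eg⁰, CFSE = 3(−0.4) + 0(+0.6) = -1.2Δ_oct = -1.2 × 12310 = -14772 cm⁻¹.
In a tetrahedral site the filling is e² t₂¹: CFSE(tet) = -0.8Δₜ = -0.8 × (4/9)(12310) = -4377 cm⁻¹.
OSPE = -14772 − (-4377) = -10395 cm⁻¹.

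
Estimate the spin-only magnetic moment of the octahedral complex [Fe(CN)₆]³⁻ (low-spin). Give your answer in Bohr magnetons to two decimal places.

1.73 Bohr magnetons

Each CN⁻ contributes -1; 6 × (-1) = -6. With overall charge -3, Fe is in the +3 oxidation state.
Fe³⁺: group 8, so d-count = 8 − 3 = 5.
Configuration: t₂g⁵ eg⁰ → 1 unpaired electron.
μ(spin-only) = √[1(1+2)] = √3 ≈ 1.73 Bohr magnetons.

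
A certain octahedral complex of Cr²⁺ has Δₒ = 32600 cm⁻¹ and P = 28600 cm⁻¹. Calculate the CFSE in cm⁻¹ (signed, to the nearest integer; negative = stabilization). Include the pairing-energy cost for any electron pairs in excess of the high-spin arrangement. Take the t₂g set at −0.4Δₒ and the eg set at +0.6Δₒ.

-23560

Cr is in group 6, so Cr²⁺ is d⁴ (6 − 2 = 4).
Δₒ > P, so pairing is preferred: the ground state is low-spin.
Filling d⁴ accordingly: t₂g⁴ eg⁰.
Orbital CFSE = -1.6Δₒ = -1.6 × 32600 = -52160 cm⁻¹.
Excess pairs vs high-spin: 1 − 0 = 1; pairing cost = +28600 cm⁻¹.
Net CFSE = -52160 + 28600 = -23560 cm⁻¹.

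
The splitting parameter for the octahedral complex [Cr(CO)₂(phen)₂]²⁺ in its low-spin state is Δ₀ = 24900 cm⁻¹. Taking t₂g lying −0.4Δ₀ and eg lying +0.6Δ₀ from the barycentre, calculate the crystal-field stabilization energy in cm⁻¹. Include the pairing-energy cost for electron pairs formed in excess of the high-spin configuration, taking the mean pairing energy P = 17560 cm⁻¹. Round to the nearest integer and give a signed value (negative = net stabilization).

-22280

Ligand charges: 2×(+0) from CO and 2×(+0) from phen sum to +0; with overall charge +2, Cr is +2.
Cr sits in group 6; removing 2 electrons leaves Cr²⁺ with 6 − 2 = 4 d electrons.
The d⁴ electrons fill as t₂g⁴ eg⁰.
CFSE(orbital) = 4×(-0.4Δ₀) + 0×(0.6Δ₀) = -1.6Δ₀; with Δ₀ = 24900 cm⁻¹ that is -39840 cm⁻¹.
Pairing penalty: 1 pair vs 0 in the high-spin reference → 1 extra × P = 17560 cm⁻¹.
Overall CFSE = -39840 + 17560 = -22280 cm⁻¹.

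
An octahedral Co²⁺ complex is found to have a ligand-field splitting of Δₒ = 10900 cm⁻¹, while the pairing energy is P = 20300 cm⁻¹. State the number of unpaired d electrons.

3

Co sits in group 9; removing 2 electrons leaves Co²⁺ with 9 − 2 = 7 d electrons.
Here Δₒ < P (10900 < 20300), so the high-spin state is favoured.
Configuration: t₂g⁵ eg².
Unpaired electrons: 3.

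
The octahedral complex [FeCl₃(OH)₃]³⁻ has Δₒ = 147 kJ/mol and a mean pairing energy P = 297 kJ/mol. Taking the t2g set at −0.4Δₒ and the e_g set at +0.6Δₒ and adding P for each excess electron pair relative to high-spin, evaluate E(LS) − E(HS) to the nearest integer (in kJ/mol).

Ligand charges: 3×(-1) from Cl⁻ and 3×(-1) from OH⁻ sum to -6; with overall charge -3, Fe is +3.
Fe sits in group 8; removing 3 electrons leaves Fe³⁺ with 8 − 3 = 5 d electrons.
High-spin d⁵ fills as t2g^3 e_g^2 with CFSE 3(−0.4) + 2(+0.6) = 0.0Δₒ = 0 kJ/mol.
Low-spin t2g^5 e_g^0 gives -2.0Δₒ = -294 kJ/mol, but forming 2 extra pairs costs 2P = 594 kJ/mol, so E(LS) = -294 + 594 = 300 kJ/mol.
Thus E(LS) − E(HS) = 300 kJ/mol.

300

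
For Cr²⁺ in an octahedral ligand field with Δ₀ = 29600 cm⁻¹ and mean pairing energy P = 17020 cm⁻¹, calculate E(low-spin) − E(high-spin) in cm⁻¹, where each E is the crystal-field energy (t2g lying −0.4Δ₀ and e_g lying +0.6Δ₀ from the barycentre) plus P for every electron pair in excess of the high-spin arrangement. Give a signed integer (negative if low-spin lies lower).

-12580

Group 6 minus oxidation state +2 gives a d⁴ configuration for Cr²⁺.
High-spin d⁴ fills as t2g^3 e_g^1 with CFSE 3(−0.4) + 1(+0.6) = -0.6Δ₀ = -17760 cm⁻¹.
Low-spin t2g^4 e_g^0 gives -1.6Δ₀ = -47360 cm⁻¹, but forming 1 extra pair costs 1P = 17020 cm⁻¹, so E(LS) = -47360 + 17020 = -30340 cm⁻¹.
The difference is -30340 − (-17760) = -12580 cm⁻¹, so low-spin lies lower.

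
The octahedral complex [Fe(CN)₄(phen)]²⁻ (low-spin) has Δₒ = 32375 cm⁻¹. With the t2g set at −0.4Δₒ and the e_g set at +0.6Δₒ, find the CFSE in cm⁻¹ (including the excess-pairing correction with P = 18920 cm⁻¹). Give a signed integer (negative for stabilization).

-39860

Ligand charges: 4×(-1) from CN⁻ and 1×(+0) from phen sum to -4; with overall charge -2, Fe is +2.
Fe sits in group 8; removing 2 electrons leaves Fe²⁺ with 8 − 2 = 6 d electrons.
Electron filling gives t2g^6 e_g^0.
CFSE(orbital) = 6×(-0.4Δₒ) + 0×(0.6Δₒ) = -2.4Δₒ; with Δₒ = 32375 cm⁻¹ that is -77700 cm⁻¹.
High-spin d⁶ would be t2g^4 e_g^2 with 1 pair; low-spin has 3, so 2 excess pairs cost +2P = +37840 cm⁻¹.
Net CFSE = -77700 + 37840 = -39860 cm⁻¹.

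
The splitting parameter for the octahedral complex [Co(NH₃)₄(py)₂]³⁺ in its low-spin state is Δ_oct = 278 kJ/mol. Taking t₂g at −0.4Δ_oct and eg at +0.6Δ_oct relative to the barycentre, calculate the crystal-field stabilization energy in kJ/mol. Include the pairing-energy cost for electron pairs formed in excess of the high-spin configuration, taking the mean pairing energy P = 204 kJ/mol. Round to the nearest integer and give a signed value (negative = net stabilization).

Ligand charges: 4×(+0) from NH₃ and 2×(+0) from py sum to +0; with overall charge +3, Co is +3.
Co is in group 9, so Co³⁺ is d⁶ (9 − 3 = 6).
Electron filling gives t₂g⁶ eg⁰.
Orbital CFSE = 6(-0.4) + 0(0.6) = -2.4Δ_oct = -2.4 × 278 = -667 kJ/mol.
High-spin d⁶ would be t₂g⁴ eg² with 1 pair; low-spin has 3, so 2 excess pairs cost +2P = +408 kJ/mol.
Combining: -667 + 408 = -259 kJ/mol.

-259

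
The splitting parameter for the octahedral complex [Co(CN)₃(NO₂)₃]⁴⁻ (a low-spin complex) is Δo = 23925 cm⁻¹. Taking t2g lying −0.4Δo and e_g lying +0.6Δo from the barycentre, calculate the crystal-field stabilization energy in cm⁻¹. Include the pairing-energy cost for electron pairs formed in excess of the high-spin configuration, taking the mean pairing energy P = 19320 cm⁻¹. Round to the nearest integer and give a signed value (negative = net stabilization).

-23745

Ligand charges: 3×(-1) from CN⁻ and 3×(-1) from NO₂⁻ sum to -6; with overall charge -4, Co is +2.
Co²⁺: group 9, so d-count = 9 − 2 = 7.
Configuration: t2g^6 e_g^1.
CFSE(orbital) = 6×(-0.4Δo) + 1×(0.6Δo) = -1.8Δo; with Δo = 23925 cm⁻¹ that is -43065 cm⁻¹.
Pairing penalty: 3 pairs vs 2 in the high-spin reference → 1 extra × P = 19320 cm⁻¹.
Net CFSE = -43065 + 19320 = -23745 cm⁻¹.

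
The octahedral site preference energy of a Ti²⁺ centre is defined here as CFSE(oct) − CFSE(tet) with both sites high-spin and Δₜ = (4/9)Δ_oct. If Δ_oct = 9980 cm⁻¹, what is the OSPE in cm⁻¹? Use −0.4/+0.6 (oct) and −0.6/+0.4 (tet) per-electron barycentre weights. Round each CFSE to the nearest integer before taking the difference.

Ti²⁺: group 4, so d-count = 4 − 2 = 2.
Octahedral (high-spin): t₂g² eg⁰, CFSE = 2(−0.4) + 0(+0.6) = -0.8Δ_oct = -0.8 × 9980 = -7984 cm⁻¹.
In a tetrahedral site the filling is e² t₂⁰: CFSE(tet) = -1.2Δₜ = -1.2 × (4/9)(9980) = -5323 cm⁻¹.
Subtracting, OSPE = -7984 − (-5323) = -2661 cm⁻¹.

-2661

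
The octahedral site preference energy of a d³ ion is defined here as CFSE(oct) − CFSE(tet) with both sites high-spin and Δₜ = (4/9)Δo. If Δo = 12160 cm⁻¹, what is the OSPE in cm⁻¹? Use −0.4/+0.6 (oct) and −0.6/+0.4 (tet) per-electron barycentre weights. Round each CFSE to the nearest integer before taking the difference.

Octahedral (high-spin): t₂g³ eg⁰, CFSE = 3(−0.4) + 0(+0.6) = -1.2Δo = -1.2 × 12160 = -14592 cm⁻¹.
Tetrahedral: e² t₂¹, CFSE = 2(−0.6) + 1(+0.4) = -0.8Δₜ = -0.8 × (4/9) × 12160 = -4324 cm⁻¹.
OSPE = -14592 − (-4324) = -10268 cm⁻¹.

-10268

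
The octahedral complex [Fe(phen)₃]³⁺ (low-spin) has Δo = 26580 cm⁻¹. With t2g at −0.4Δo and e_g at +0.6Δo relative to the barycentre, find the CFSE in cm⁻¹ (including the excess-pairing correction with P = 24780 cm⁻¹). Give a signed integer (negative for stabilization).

-3600

phen is neutral, so the +3 overall charge sits on Fe: oxidation state +3.
Fe is in group 8, so Fe³⁺ is d⁵ (8 − 3 = 5).
The d⁵ electrons fill as t2g^5 e_g^0.
Orbital CFSE = 5(-0.4) + 0(0.6) = -2.0Δo = -2.0 × 26580 = -53160 cm⁻¹.
High-spin d⁵ would be t2g^3 e_g^2 with 0 pairs; low-spin has 2, so 2 excess pairs cost +2P = +49560 cm⁻¹.
Overall CFSE = -53160 + 49560 = -3600 cm⁻¹.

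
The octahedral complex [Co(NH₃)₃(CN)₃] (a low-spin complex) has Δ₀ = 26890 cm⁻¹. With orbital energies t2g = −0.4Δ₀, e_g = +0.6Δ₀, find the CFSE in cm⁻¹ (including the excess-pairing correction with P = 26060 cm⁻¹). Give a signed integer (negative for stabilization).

Ligand charges: 3×(+0) from NH₃ and 3×(-1) from CN⁻ sum to -3; with overall charge +0, Co is +3.
Group 9 minus oxidation state +3 gives a d⁶ configuration for Co³⁺.
The d⁶ electrons fill as t2g^6 e_g^0.
CFSE(orbital) = 6×(-0.4Δ₀) + 0×(0.6Δ₀) = -2.4Δ₀; with Δ₀ = 26890 cm⁻¹ that is -64536 cm⁻¹.
Pairing penalty: 3 pairs vs 1 in the high-spin reference → 2 extra × P = 52120 cm⁻¹.
Net CFSE = -64536 + 52120 = -12416 cm⁻¹.

-12416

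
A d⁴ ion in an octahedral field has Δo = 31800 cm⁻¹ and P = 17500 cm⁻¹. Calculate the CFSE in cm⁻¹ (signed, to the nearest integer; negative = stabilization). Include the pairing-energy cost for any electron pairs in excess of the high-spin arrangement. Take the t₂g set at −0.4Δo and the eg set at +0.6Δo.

With Δo > P the complex is low-spin.
That gives t₂g⁴ eg⁰.
Orbital CFSE = -1.6Δo = -1.6 × 31800 = -50880 cm⁻¹.
Excess pairs vs high-spin: 1 − 0 = 1; pairing cost = +17500 cm⁻¹.
Net CFSE = -50880 + 17500 = -33380 cm⁻¹.

-33380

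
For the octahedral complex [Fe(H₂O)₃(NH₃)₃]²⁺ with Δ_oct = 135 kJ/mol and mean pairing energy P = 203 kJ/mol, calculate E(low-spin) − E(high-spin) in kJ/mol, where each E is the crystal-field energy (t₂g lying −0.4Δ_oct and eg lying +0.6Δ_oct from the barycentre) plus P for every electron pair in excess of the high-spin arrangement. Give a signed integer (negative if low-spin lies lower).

136

Ligand charges: 3×(+0) from H₂O and 3×(+0) from NH₃ sum to +0; with overall charge +2, Fe is +2.
Fe²⁺: group 8, so d-count = 8 − 2 = 6.
High-spin d⁶ fills as t₂g⁴ eg² with CFSE 4(−0.4) + 2(+0.6) = -0.4Δ_oct = -54 kJ/mol.
Low-spin t₂g⁶ eg⁰ gives -2.4Δ_oct = -324 kJ/mol, but forming 2 extra pairs costs 2P = 406 kJ/mol, so E(LS) = -324 + 406 = 82 kJ/mol.
E(LS) − E(HS) = 82 − (-54) = 136 kJ/mol.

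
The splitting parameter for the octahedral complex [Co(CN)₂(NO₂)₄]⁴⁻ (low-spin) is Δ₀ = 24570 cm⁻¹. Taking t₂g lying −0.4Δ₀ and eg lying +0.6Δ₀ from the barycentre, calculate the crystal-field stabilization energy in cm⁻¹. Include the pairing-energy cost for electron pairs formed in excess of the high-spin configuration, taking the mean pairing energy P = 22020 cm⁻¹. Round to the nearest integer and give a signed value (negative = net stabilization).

-22206

Ligand charges: 2×(-1) from CN⁻ and 4×(-1) from NO₂⁻ sum to -6; with overall charge -4, Co is +2.
Co is in group 9, so Co²⁺ is d⁷ (9 − 2 = 7).
The d⁷ electrons fill as t₂g⁶ eg¹.
The orbital stabilization is -1.8Δ₀ = -1.8 × 24570 = -44226 cm⁻¹.
Relative to high-spin t₂g⁵ eg² (2 paired), the low-spin configuration has 1 additional pair, contributing +1 × 22020 = +22020 cm⁻¹.
Combining: -44226 + 22020 = -22206 cm⁻¹.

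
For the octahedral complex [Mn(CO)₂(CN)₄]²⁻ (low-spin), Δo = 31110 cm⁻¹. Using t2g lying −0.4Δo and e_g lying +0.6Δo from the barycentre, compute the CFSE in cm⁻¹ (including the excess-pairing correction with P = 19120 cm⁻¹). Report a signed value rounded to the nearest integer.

-23980

Ligand charges: 2×(+0) from CO and 4×(-1) from CN⁻ sum to -4; with overall charge -2, Mn is +2.
Mn²⁺: group 7, so d-count = 7 − 2 = 5.
Electron filling gives t2g^5 e_g^0.
Orbital CFSE = 5(-0.4) + 0(0.6) = -2.0Δo = -2.0 × 31110 = -62220 cm⁻¹.
Pairing penalty: 2 pairs vs 0 in the high-spin reference → 2 extra × P = 38240 cm⁻¹.
Overall CFSE = -62220 + 38240 = -23980 cm⁻¹.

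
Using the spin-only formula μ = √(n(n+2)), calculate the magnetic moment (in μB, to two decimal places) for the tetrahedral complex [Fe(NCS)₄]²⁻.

Each NCS⁻ contributes -1; 4 × (-1) = -4. With overall charge -2, Fe is in the +2 oxidation state.
Fe sits in group 8; removing 2 electrons leaves Fe²⁺ with 8 − 2 = 6 d electrons.
Tetrahedral fields are weak (Δₜ ≈ 4/9 Δₒ), so electrons fill high-spin.
Configuration: e^3 t2^3 → 4 unpaired electrons.
μ(spin-only) = √[4(4+2)] = √24 ≈ 4.90 μB.

4.90 μB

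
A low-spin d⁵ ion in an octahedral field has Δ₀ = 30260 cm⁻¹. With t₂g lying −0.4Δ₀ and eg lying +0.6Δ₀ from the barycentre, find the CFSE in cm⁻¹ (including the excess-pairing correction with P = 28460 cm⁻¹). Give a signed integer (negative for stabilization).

-3600

Configuration: t₂g⁵ eg⁰.
The orbital stabilization is -2.0Δ₀ = -2.0 × 30260 = -60520 cm⁻¹.
High-spin d⁵ would be t₂g³ eg² with 0 pairs; low-spin has 2, so 2 excess pairs cost +2P = +56920 cm⁻¹.
Combining: -60520 + 56920 = -3600 cm⁻¹.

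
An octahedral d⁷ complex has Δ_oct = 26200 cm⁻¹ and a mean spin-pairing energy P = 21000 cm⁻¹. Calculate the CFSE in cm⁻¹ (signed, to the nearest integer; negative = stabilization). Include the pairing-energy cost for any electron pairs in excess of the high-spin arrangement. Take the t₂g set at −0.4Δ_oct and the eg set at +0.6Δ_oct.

-26160

Since Δ_oct = 26200 cm⁻¹ > P = 21000 cm⁻¹, the complex adopts the low-spin configuration.
That gives t₂g⁶ eg¹.
Orbital CFSE = -1.8Δ_oct = -1.8 × 26200 = -47160 cm⁻¹.
Excess pairs vs high-spin: 3 − 2 = 1; pairing cost = +21000 cm⁻¹.
Net CFSE = -47160 + 21000 = -26160 cm⁻¹.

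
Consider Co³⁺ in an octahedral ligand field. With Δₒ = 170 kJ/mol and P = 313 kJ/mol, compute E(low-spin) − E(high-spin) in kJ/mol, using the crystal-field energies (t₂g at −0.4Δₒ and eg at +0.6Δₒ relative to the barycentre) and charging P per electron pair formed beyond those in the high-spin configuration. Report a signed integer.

Co sits in group 9; removing 3 electrons leaves Co³⁺ with 9 − 3 = 6 d electrons.
In the high-spin limit (t₂g⁴ eg²) the orbital term is -0.4Δₒ = -68 kJ/mol, with no excess pairing.
Low-spin: t₂g⁶ eg⁰, orbital CFSE = -2.4Δₒ = -408 kJ/mol; plus 2 excess pairs × P = +626 kJ/mol; total 218 kJ/mol.
E(LS) − E(HS) = 218 − (-68) = 286 kJ/mol.

286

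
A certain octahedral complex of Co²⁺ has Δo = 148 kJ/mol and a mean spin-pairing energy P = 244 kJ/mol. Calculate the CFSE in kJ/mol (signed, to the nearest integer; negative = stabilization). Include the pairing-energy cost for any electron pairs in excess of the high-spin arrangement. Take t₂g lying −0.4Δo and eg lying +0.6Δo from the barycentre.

-118

Co sits in group 9; removing 2 electrons leaves Co²⁺ with 9 − 2 = 7 d electrons.
Δo < P, so pairing is avoided: the ground state is high-spin.
That gives t₂g⁵ eg².
Orbital CFSE = -0.8Δo = -0.8 × 148 = -118 kJ/mol.
High-spin has no excess pairs, so no pairing correction applies.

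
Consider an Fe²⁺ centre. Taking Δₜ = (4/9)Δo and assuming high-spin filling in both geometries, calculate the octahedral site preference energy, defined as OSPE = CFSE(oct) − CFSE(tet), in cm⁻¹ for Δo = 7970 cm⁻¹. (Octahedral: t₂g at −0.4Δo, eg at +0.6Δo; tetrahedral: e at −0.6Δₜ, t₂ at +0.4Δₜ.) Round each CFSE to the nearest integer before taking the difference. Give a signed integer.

Group 8 minus oxidation state +2 gives a d⁶ configuration for Fe²⁺.
Octahedral high-spin t₂g⁴ eg²: CFSE = -0.4 × 7970 = -3188 cm⁻¹.
Tetrahedral e³ t₂³ gives -0.6Δₜ = -0.6 × (4/9) × 7970 = -2125 cm⁻¹.
OSPE = -3188 − (-2125) = -1063 cm⁻¹.

-1063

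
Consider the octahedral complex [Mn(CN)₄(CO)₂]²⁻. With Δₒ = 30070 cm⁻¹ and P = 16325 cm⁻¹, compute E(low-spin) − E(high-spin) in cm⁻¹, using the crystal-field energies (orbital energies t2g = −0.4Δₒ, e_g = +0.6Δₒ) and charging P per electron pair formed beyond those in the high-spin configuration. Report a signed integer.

Ligand charges: 4×(-1) from CN⁻ and 2×(+0) from CO sum to -4; with overall charge -2, Mn is +2.
Mn is in group 7, so Mn²⁺ is d⁵ (7 − 2 = 5).
High-spin d⁵ fills as t2g^3 e_g^2 with CFSE 3(−0.4) + 2(+0.6) = 0.0Δₒ = 0 cm⁻¹.
Low-spin: t2g^5 e_g^0, orbital CFSE = -2.0Δₒ = -60140 cm⁻¹; plus 2 excess pairs × P = +32650 cm⁻¹; total -27490 cm⁻¹.
The difference is -27490 − (0) = -27490 cm⁻¹, so low-spin lies lower.

-27490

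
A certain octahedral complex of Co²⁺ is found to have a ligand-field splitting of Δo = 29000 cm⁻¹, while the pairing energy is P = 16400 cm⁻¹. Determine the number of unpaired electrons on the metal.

1

Co is in group 9, so Co²⁺ is d⁷ (9 − 2 = 7).
Here Δo > P (29000 > 16400), so the low-spin state is favoured.
That gives t₂g⁶ eg¹.
Unpaired electrons: 1.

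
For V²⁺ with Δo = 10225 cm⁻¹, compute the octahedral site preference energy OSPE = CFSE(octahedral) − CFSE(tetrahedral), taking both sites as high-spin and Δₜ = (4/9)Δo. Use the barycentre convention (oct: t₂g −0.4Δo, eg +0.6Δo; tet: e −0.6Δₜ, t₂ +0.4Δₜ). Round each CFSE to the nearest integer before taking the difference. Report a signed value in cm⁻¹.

V is in group 5, so V²⁺ is d³ (5 − 2 = 3).
Octahedral high-spin t₂g³ eg⁰: CFSE = -1.2 × 10225 = -12270 cm⁻¹.
Tetrahedral: e² t₂¹, CFSE = 2(−0.6) + 1(+0.4) = -0.8Δₜ = -0.8 × (4/9) × 10225 = -3636 cm⁻¹.
Subtracting, OSPE = -12270 − (-3636) = -8634 cm⁻¹.

-8634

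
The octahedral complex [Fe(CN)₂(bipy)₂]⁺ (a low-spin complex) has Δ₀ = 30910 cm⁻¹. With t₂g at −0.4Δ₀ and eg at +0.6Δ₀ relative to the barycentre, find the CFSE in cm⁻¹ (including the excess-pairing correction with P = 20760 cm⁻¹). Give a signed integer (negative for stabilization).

-20300

Ligand charges: 2×(-1) from CN⁻ and 2×(+0) from bipy sum to -2; with overall charge +1, Fe is +3.
Fe is in group 8, so Fe³⁺ is d⁵ (8 − 3 = 5).
The d⁵ electrons fill as t₂g⁵ eg⁰.
Orbital CFSE = 5(-0.4) + 0(0.6) = -2.0Δ₀ = -2.0 × 30910 = -61820 cm⁻¹.
Pairing penalty: 2 pairs vs 0 in the high-spin reference → 2 extra × P = 41520 cm⁻¹.
Net CFSE = -61820 + 41520 = -20300 cm⁻¹.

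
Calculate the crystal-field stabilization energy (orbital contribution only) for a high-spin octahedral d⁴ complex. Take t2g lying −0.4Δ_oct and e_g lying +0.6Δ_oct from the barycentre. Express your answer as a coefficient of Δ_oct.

-0.6 Δ_oct

Configuration: t2g^3 e_g^1.
CFSE = 3(-0.4Δ_oct) + 1(0.6Δ_oct) = -1.2Δ_oct + 0.6Δ_oct = -0.6Δ_oct.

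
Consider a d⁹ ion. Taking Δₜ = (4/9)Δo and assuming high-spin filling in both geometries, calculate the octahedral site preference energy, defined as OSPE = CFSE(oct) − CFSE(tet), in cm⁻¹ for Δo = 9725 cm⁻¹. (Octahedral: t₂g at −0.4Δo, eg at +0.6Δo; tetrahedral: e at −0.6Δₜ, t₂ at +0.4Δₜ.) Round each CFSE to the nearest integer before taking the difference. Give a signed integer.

-4106

Octahedral (high-spin): t₂g⁶ eg³, CFSE = 6(−0.4) + 3(+0.6) = -0.6Δo = -0.6 × 9725 = -5835 cm⁻¹.
Tetrahedral e⁴ t₂⁵ gives -0.4Δₜ = -0.4 × (4/9) × 9725 = -1729 cm⁻¹.
OSPE = -5835 − (-1729) = -4106 cm⁻¹.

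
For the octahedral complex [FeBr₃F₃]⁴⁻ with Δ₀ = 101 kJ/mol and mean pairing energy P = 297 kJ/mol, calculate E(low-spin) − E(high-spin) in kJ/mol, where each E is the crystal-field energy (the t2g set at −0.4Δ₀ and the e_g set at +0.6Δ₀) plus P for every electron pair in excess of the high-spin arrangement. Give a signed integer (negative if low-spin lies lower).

392

Ligand charges: 3×(-1) from Br⁻ and 3×(-1) from F⁻ sum to -6; with overall charge -4, Fe is +2.
Fe sits in group 8; removing 2 electrons leaves Fe²⁺ with 8 − 2 = 6 d electrons.
In the high-spin limit (t2g^4 e_g^2) the orbital term is -0.4Δ₀ = -40 kJ/mol, with no excess pairing.
Low-spin: t2g^6 e_g^0, orbital CFSE = -2.4Δ₀ = -242 kJ/mol; plus 2 excess pairs × P = +594 kJ/mol; total 352 kJ/mol.
E(LS) − E(HS) = 352 − (-40) = 392 kJ/mol.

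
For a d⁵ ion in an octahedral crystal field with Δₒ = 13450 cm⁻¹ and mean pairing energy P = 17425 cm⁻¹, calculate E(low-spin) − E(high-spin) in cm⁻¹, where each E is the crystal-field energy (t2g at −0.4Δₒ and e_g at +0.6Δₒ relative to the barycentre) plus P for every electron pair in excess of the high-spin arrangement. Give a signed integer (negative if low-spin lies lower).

In the high-spin limit (t2g^3 e_g^2) the orbital term is 0.0Δₒ = 0 cm⁻¹, with no excess pairing.
Low-spin: t2g^5 e_g^0, orbital CFSE = -2.0Δₒ = -26900 cm⁻¹; plus 2 excess pairs × P = +34850 cm⁻¹; total 7950 cm⁻¹.
The difference is 7950 − (0) = 7950 cm⁻¹, so high-spin lies lower.

7950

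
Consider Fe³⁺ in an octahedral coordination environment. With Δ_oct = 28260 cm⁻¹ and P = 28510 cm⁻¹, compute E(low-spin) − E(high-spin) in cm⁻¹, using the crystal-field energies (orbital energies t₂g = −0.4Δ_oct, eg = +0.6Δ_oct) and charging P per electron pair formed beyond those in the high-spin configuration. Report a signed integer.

Fe³⁺: group 8, so d-count = 8 − 3 = 5.
High-spin d⁵ fills as t₂g³ eg² with CFSE 3(−0.4) + 2(+0.6) = 0.0Δ_oct = 0 cm⁻¹.
For low-spin the configuration is t₂g⁵ eg⁰: orbital energy -2.0 × 28260 = -56520 cm⁻¹, and 2 additional pairs relative to high-spin add 57020 cm⁻¹, giving 500 cm⁻¹.
Thus E(LS) − E(HS) = 500 cm⁻¹.

500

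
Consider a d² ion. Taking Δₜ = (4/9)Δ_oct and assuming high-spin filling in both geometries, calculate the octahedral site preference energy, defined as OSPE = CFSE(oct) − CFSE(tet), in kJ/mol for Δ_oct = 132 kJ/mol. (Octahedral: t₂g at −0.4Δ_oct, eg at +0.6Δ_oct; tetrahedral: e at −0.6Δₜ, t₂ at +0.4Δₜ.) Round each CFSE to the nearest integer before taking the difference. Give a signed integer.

-36

Octahedral (high-spin): t₂g² eg⁰, CFSE = 2(−0.4) + 0(+0.6) = -0.8Δ_oct = -0.8 × 132 = -106 kJ/mol.
In a tetrahedral site the filling is e² t₂⁰: CFSE(tet) = -1.2Δₜ = -1.2 × (4/9)(132) = -70 kJ/mol.
OSPE = -106 − (-70) = -36 kJ/mol.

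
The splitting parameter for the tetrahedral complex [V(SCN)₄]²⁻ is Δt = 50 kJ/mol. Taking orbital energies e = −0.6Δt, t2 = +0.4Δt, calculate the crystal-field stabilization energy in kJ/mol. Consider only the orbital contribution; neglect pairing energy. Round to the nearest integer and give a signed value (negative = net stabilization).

Each SCN⁻ contributes -1; 4 × (-1) = -4. With overall charge -2, V is in the +2 oxidation state.
V²⁺: group 5, so d-count = 5 − 2 = 3.
Tetrahedral splitting is small, so the complex is high-spin.
Configuration: e^2 t2^1.
Orbital CFSE = 2(-0.6) + 1(0.4) = -0.8Δt = -0.8 × 50 = -40 kJ/mol.

-40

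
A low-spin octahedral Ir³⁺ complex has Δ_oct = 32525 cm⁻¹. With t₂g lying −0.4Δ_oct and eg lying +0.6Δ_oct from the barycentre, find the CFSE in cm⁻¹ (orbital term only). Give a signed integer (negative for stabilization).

Ir³⁺: group 9, so d-count = 9 − 3 = 6.
The d⁶ electrons fill as t₂g⁶ eg⁰.
CFSE(orbital) = 6×(-0.4Δ_oct) + 0×(0.6Δ_oct) = -2.4Δ_oct; with Δ_oct = 32525 cm⁻¹ that is -78060 cm⁻¹.

-78060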